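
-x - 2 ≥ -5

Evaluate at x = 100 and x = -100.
x = 100: LHS = -100 - 2 = -102; -102 ≥ -5 — FAILS
x = -100: LHS = -(-100) - 2 = 98; 98 ≥ -5 — holds

Answer: Partially: fails for x = 100, holds for x = -100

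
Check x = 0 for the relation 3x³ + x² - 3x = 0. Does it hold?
x = 0: LHS = 3·0³ + 0² - 3·0 = 0; 0 = 0 — holds

The relation is satisfied at x = 0.

Answer: Yes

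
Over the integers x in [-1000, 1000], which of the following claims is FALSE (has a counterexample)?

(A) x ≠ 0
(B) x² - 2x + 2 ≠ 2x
(A) x = 0: 0 ≠ 0 — FAILS

(B) Track d = LHS − RHS over the integers in [-1000, 1000]. Equality would need d = 0, but d changes sign only between consecutive integers, jumping over 0:
x = 0: LHS = 0² - 2·0 + 2 = 2, RHS = 2·0 = 0; 2 ≠ 0 — holds  (d = 2)
x = 1: LHS = 1² - 2·1 + 2 = 1, RHS = 2·1 = 2; 1 ≠ 2 — holds  (d = -1)
x = 3: LHS = 3² - 2·3 + 2 = 5, RHS = 2·3 = 6; 5 ≠ 6 — holds  (d = -1)
x = 4: LHS = 4² - 2·4 + 2 = 10, RHS = 2·4 = 8; 10 ≠ 8 — holds  (d = 2)
Away from these crossings d keeps a constant sign, and checking every integer in [-1000, 1000] confirms d ≠ 0 throughout. Hence the two sides are never equal, so the relation holds for every integer in [-1000, 1000].

Only (A) has a counterexample.

Answer: A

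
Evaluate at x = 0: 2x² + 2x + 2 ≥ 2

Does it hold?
x = 0: LHS = 2·0² + 2·0 + 2 = 2; 2 ≥ 2 — holds

The relation is satisfied at x = 0.

Answer: Yes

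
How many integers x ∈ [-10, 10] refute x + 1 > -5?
Counterexamples in [-10, 10]: {-10, -9, -8, -7, -6}.

Counting them gives 5 values.

Answer: 5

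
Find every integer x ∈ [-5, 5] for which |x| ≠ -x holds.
Holds for: {1, 2, 3, 4, 5}
Fails for: {-5, -4, -3, -2, -1, 0}

Answer: {1, 2, 3, 4, 5}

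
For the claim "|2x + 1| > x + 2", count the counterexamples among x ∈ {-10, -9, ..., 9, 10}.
Counterexamples in [-10, 10]: {-1, 0, 1}.

Counting them gives 3 values.

Answer: 3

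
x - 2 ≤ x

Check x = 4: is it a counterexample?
Substitute x = 4 into the relation:
x = 4: LHS = 4 - 2 = 2; 2 ≤ 4 — holds

The relation holds at x = 4, so it is not a counterexample.

Answer: No, x = 4 is not a counterexample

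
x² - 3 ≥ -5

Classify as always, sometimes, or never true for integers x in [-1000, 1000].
Over all integers in [-1000, 1000], LHS − RHS is smallest at x = 0, where it equals 2:
x = 0: LHS = 0² - 3 = -3; -3 ≥ -5 — holds
At the ends of the range:
x = -1000: LHS = (-1000)² - 3 = 999997; 999997 ≥ -5 — holds
x = 1000: LHS = 1000² - 3 = 999997; 999997 ≥ -5 — holds
Hence LHS − RHS is never negative, i.e. LHS ≥ RHS throughout, so the relation holds for every integer in [-1000, 1000].

No counterexample exists.

Answer: Always true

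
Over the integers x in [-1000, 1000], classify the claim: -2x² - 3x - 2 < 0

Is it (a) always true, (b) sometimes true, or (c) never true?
Over all integers in [-1000, 1000], LHS − RHS is largest at x = -1, where it equals -1:
x = -1: LHS = -2·(-1)² - 3·(-1) - 2 = -1; -1 < 0 — holds
At the ends of the range:
x = -1000: LHS = -2·(-1000)² - 3·(-1000) - 2 = -1997002; -1997002 < 0 — holds
x = 1000: LHS = -2·1000² - 3·1000 - 2 = -2003002; -2003002 < 0 — holds
Hence LHS − RHS is never zero or positive, i.e. LHS < RHS throughout, so the relation holds for every integer in [-1000, 1000].

No counterexample exists.

Answer: Always true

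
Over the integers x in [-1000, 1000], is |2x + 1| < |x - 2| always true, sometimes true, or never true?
Holds at x = 0: LHS = |2·0 + 1| = |1| = 1, RHS = |0 - 2| = |-2| = 2; 1 < 2 — holds
Fails at x = 1: LHS = |2·1 + 1| = |3| = 3, RHS = |1 - 2| = |-1| = 1; 3 < 1 — FAILS
It is satisfied by some integers in the range but not all.

Answer: Sometimes true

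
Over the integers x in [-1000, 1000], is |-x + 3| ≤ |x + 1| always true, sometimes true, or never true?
Holds at x = 1: LHS = |-1 + 3| = |2| = 2, RHS = |1 + 1| = |2| = 2; 2 ≤ 2 — holds
Fails at x = 0: LHS = |-0 + 3| = |3| = 3, RHS = |0 + 1| = |1| = 1; 3 ≤ 1 — FAILS
It is satisfied by some integers in the range but not all.

Answer: Sometimes true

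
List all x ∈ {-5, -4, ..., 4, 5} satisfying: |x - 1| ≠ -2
An absolute value is never negative, so the left side is ≥ 0 for every x, while the right side is -2. Tightest case in [-5, 5] is x = 1:
x = 1: LHS = |1 - 1| = |0| = 0; 0 ≠ -2 — holds
Hence LHS − RHS is never 0, i.e. the two sides are never equal, so the relation holds for every integer in [-5, 5].

Answer: All integers in [-5, 5]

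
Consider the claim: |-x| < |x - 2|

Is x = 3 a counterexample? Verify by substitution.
Substitute x = 3 into the relation:
x = 3: LHS = |-3| = 3, RHS = |3 - 2| = |1| = 1; 3 < 1 — FAILS

Since the claim fails at x = 3, this value is a counterexample.

Answer: Yes, x = 3 is a counterexample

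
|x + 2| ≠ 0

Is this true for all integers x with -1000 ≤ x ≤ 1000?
The claim fails at x = -2:
x = -2: LHS = |(-2) + 2| = |0| = 0; 0 ≠ 0 — FAILS

Because a single integer refutes it, the statement is false.

Answer: False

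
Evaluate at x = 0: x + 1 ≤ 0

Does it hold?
x = 0: LHS = 0 + 1 = 1; 1 ≤ 0 — FAILS

The relation fails at x = 0, so x = 0 is a counterexample.

Answer: No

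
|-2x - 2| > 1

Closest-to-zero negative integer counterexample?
Testing negative integers from -1 downward:
x = -1: LHS = |-2·(-1) - 2| = |0| = 0; 0 > 1 — FAILS  ← closest negative counterexample to 0

Answer: x = -1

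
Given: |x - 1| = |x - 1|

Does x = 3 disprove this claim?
Substitute x = 3 into the relation:
x = 3: LHS = |3 - 1| = |2| = 2, RHS = |3 - 1| = |2| = 2; 2 = 2 — holds

The relation holds at x = 3, so it is not a counterexample.

Answer: No, x = 3 is not a counterexample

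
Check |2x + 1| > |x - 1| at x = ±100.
x = 100: LHS = |2·100 + 1| = |201| = 201, RHS = |100 - 1| = |99| = 99; 201 > 99 — holds
x = -100: LHS = |2·(-100) + 1| = |-199| = 199, RHS = |(-100) - 1| = |-101| = 101; 199 > 101 — holds

Answer: Yes, holds for both x = 100 and x = -100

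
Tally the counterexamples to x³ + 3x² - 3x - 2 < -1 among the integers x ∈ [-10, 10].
Counterexamples in [-10, 10]: {-3, -2, -1, 1, 2, 3, 4, 5, 6, 7, 8, 9, 10}.

Counting them gives 13 values.

Answer: 13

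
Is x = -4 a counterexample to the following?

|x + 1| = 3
Substitute x = -4 into the relation:
x = -4: LHS = |(-4) + 1| = |-3| = 3; 3 = 3 — holds

The claim holds here, so x = -4 is not a counterexample. (A counterexample exists elsewhere, e.g. x = 0.)

Answer: No, x = -4 is not a counterexample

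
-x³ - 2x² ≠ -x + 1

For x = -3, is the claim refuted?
Substitute x = -3 into the relation:
x = -3: LHS = -(-3)³ - 2·(-3)² = 9, RHS = -(-3) + 1 = 4; 9 ≠ 4 — holds

The relation holds at x = -3, so it is not a counterexample.

Answer: No, x = -3 is not a counterexample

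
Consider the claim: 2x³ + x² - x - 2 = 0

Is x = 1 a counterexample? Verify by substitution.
Substitute x = 1 into the relation:
x = 1: LHS = 2·1³ + 1² - 1 - 2 = 0; 0 = 0 — holds

The claim holds here, so x = 1 is not a counterexample. (A counterexample exists elsewhere, e.g. x = 0.)

Answer: No, x = 1 is not a counterexample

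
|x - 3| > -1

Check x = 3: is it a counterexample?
Substitute x = 3 into the relation:
x = 3: LHS = |3 - 3| = |0| = 0; 0 > -1 — holds

The relation holds at x = 3, so it is not a counterexample.

Answer: No, x = 3 is not a counterexample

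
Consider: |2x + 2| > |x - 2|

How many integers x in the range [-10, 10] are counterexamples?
Counterexamples in [-10, 10]: {-4, -3, -2, -1, 0}.

Counting them gives 5 values.

Answer: 5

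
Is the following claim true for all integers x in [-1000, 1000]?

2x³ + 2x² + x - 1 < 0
The claim fails at x = 1:
x = 1: LHS = 2·1³ + 2·1² + 1 - 1 = 4; 4 < 0 — FAILS

Because a single integer refutes it, the statement is false.

Answer: False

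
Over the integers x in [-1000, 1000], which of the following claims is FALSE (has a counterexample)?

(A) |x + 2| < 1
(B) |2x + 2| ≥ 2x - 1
(A) x = 0: LHS = |0 + 2| = |2| = 2; 2 < 1 — FAILS

(B) Over all integers in [-1000, 1000], LHS − RHS is smallest at x = 0, where it equals 3:
x = 0: LHS = |2·0 + 2| = |2| = 2, RHS = 2·0 - 1 = -1; 2 ≥ -1 — holds
At the ends of the range:
x = -1000: LHS = |2·(-1000) + 2| = |-1998| = 1998, RHS = 2·(-1000) - 1 = -2001; 1998 ≥ -2001 — holds
x = 1000: LHS = |2·1000 + 2| = |2002| = 2002, RHS = 2·1000 - 1 = 1999; 2002 ≥ 1999 — holds
Hence LHS − RHS is never negative, i.e. LHS ≥ RHS throughout, so the relation holds for every integer in [-1000, 1000].

Only (A) has a counterexample.

Answer: A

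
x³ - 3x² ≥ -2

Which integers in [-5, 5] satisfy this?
Holds for: {0, 1, 3, 4, 5}
Fails for: {-5, -4, -3, -2, -1, 2}

Answer: {0, 1, 3, 4, 5}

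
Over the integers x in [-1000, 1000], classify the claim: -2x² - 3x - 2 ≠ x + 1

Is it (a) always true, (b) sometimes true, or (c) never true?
Over all integers in [-1000, 1000], LHS − RHS is always negative; it is closest to 0 at x = -1, where it equals -1:
x = -1: LHS = -2·(-1)² - 3·(-1) - 2 = -1, RHS = (-1) + 1 = 0; -1 ≠ 0 — holds
At the ends of the range:
x = -1000: LHS = -2·(-1000)² - 3·(-1000) - 2 = -1997002, RHS = (-1000) + 1 = -999; -1997002 ≠ -999 — holds
x = 1000: LHS = -2·1000² - 3·1000 - 2 = -2003002, RHS = 1000 + 1 = 1001; -2003002 ≠ 1001 — holds
Hence LHS − RHS is never 0, i.e. the two sides are never equal, so the relation holds for every integer in [-1000, 1000].

No counterexample exists.

Answer: Always true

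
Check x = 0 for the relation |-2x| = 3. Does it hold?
x = 0: LHS = |-2·0| = |0| = 0; 0 = 3 — FAILS

The relation fails at x = 0, so x = 0 is a counterexample.

Answer: No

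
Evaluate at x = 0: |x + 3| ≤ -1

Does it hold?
x = 0: LHS = |0 + 3| = |3| = 3; 3 ≤ -1 — FAILS

The relation fails at x = 0, so x = 0 is a counterexample.

Answer: No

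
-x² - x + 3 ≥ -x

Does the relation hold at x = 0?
x = 0: LHS = -0² - 0 + 3 = 3, RHS = -0 = 0; 3 ≥ 0 — holds

The relation is satisfied at x = 0.

Answer: Yes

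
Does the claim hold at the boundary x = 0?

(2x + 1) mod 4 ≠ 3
x = 0: LHS = (2·0 + 1) mod 4 = 1 mod 4 = 1; 1 ≠ 3 — holds

The relation is satisfied at x = 0.

Answer: Yes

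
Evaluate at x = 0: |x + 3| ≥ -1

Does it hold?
x = 0: LHS = |0 + 3| = |3| = 3; 3 ≥ -1 — holds

The relation is satisfied at x = 0.

Answer: Yes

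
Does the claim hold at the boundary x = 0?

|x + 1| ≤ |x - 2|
x = 0: LHS = |0 + 1| = |1| = 1, RHS = |0 - 2| = |-2| = 2; 1 ≤ 2 — holds

The relation is satisfied at x = 0.

Answer: Yes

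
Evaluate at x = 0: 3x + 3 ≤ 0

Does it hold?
x = 0: LHS = 3·0 + 3 = 3; 3 ≤ 0 — FAILS

The relation fails at x = 0, so x = 0 is a counterexample.

Answer: No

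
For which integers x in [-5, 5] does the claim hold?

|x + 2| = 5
Holds for: {3}
Fails for: {-5, -4, -3, -2, -1, 0, 1, 2, 4, 5}

Answer: {3}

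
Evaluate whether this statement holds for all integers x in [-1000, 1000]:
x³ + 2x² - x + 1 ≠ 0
Track d = LHS − RHS over the integers in [-1000, 1000]. Equality would need d = 0, but d changes sign only between consecutive integers, jumping over 0:
x = -3: LHS = (-3)³ + 2·(-3)² - (-3) + 1 = -5; -5 ≠ 0 — holds  (d = -5)
x = -2: LHS = (-2)³ + 2·(-2)² - (-2) + 1 = 3; 3 ≠ 0 — holds  (d = 3)
Away from these crossings d keeps a constant sign, and checking every integer in [-1000, 1000] confirms d ≠ 0 throughout. Hence the two sides are never equal, so the relation holds for every integer in [-1000, 1000].

No counterexample exists.

Answer: True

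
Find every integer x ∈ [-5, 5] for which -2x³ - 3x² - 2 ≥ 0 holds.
Holds for: {-5, -4, -3, -2}
Fails for: {-1, 0, 1, 2, 3, 4, 5}

Answer: {-5, -4, -3, -2}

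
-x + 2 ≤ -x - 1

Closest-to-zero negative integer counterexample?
Testing negative integers from -1 downward:
x = -1: LHS = -(-1) + 2 = 3, RHS = -(-1) - 1 = 0; 3 ≤ 0 — FAILS  ← closest negative counterexample to 0

Answer: x = -1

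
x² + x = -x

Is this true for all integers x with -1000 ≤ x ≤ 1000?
The claim fails at x = 1:
x = 1: LHS = 1² + 1 = 2; 2 = -1 — FAILS

Because a single integer refutes it, the statement is false.

Answer: False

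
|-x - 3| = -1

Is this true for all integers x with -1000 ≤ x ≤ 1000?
The claim fails at x = 0:
x = 0: LHS = |-0 - 3| = |-3| = 3; 3 = -1 — FAILS

Because a single integer refutes it, the statement is false.

Answer: False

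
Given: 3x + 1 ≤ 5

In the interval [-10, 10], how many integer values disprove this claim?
Counterexamples in [-10, 10]: {2, 3, 4, 5, 6, 7, 8, 9, 10}.

Counting them gives 9 values.

Answer: 9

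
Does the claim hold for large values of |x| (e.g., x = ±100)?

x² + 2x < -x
x = 100: LHS = 100² + 2·100 = 10200; 10200 < -100 — FAILS
x = -100: LHS = (-100)² + 2·(-100) = 9800, RHS = -(-100) = 100; 9800 < 100 — FAILS

Answer: No, fails for both x = 100 and x = -100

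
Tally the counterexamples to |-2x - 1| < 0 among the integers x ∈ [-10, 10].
Counterexamples in [-10, 10]: {-10, -9, -8, -7, -6, -5, -4, -3, -2, -1, 0, 1, 2, 3, 4, 5, 6, 7, 8, 9, 10}.

Counting them gives 21 values.

Answer: 21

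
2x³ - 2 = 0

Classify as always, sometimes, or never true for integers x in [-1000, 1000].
Holds at x = 1: LHS = 2·1³ - 2 = 0; 0 = 0 — holds
Fails at x = 0: LHS = 2·0³ - 2 = -2; -2 = 0 — FAILS
It is satisfied by some integers in the range but not all.

Answer: Sometimes true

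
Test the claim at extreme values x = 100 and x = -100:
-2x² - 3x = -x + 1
x = 100: LHS = -2·100² - 3·100 = -20300, RHS = -100 + 1 = -99; -20300 = -99 — FAILS
x = -100: LHS = -2·(-100)² - 3·(-100) = -19700, RHS = -(-100) + 1 = 101; -19700 = 101 — FAILS

Answer: No, fails for both x = 100 and x = -100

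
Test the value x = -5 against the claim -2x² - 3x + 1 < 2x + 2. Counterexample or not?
Substitute x = -5 into the relation:
x = -5: LHS = -2·(-5)² - 3·(-5) + 1 = -34, RHS = 2·(-5) + 2 = -8; -34 < -8 — holds

The claim holds here, so x = -5 is not a counterexample. (A counterexample exists elsewhere, e.g. x = -1.)

Answer: No, x = -5 is not a counterexample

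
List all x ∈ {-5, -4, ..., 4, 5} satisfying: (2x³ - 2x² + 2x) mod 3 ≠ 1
For a polynomial with integer coefficients, its value mod 3 depends only on x mod 3, so it suffices to check one representative of each residue class, x = 0, 1, 2:
x = 0: LHS = (2·0³ - 2·0² + 2·0) mod 3 = 0 mod 3 = 0; 0 ≠ 1 — holds
x = 1: LHS = (2·1³ - 2·1² + 2·1) mod 3 = 2 mod 3 = 2; 2 ≠ 1 — holds
x = 2: LHS = (2·2³ - 2·2² + 2·2) mod 3 = 12 mod 3 = 0; 0 ≠ 1 — holds
The relation holds in every residue class, so the relation holds for every integer in [-5, 5].

Answer: All integers in [-5, 5]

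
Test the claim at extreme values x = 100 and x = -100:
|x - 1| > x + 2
x = 100: LHS = |100 - 1| = |99| = 99, RHS = 100 + 2 = 102; 99 > 102 — FAILS
x = -100: LHS = |(-100) - 1| = |-101| = 101, RHS = (-100) + 2 = -98; 101 > -98 — holds

Answer: Partially: fails for x = 100, holds for x = -100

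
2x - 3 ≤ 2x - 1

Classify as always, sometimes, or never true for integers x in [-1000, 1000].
Over all integers in [-1000, 1000], LHS − RHS is largest at x = 0, where it equals -2:
x = 0: LHS = 2·0 - 3 = -3, RHS = 2·0 - 1 = -1; -3 ≤ -1 — holds
At the ends of the range:
x = -1000: LHS = 2·(-1000) - 3 = -2003, RHS = 2·(-1000) - 1 = -2001; -2003 ≤ -2001 — holds
x = 1000: LHS = 2·1000 - 3 = 1997, RHS = 2·1000 - 1 = 1999; 1997 ≤ 1999 — holds
Hence LHS − RHS is never positive, i.e. LHS ≤ RHS throughout, so the relation holds for every integer in [-1000, 1000].

No counterexample exists.

Answer: Always true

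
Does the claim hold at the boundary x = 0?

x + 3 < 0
x = 0: LHS = 0 + 3 = 3; 3 < 0 — FAILS

The relation fails at x = 0, so x = 0 is a counterexample.

Answer: No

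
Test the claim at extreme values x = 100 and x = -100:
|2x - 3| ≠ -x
x = 100: LHS = |2·100 - 3| = |197| = 197; 197 ≠ -100 — holds
x = -100: LHS = |2·(-100) - 3| = |-203| = 203, RHS = -(-100) = 100; 203 ≠ 100 — holds

Answer: Yes, holds for both x = 100 and x = -100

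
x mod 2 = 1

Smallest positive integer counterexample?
Testing positive integers:
x = 1: LHS = 1 mod 2 = 1; 1 = 1 — holds
x = 2: LHS = 2 mod 2 = 0; 0 = 1 — FAILS  ← smallest positive counterexample

Answer: x = 2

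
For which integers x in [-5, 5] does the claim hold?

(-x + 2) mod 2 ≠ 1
Holds for: {-4, -2, 0, 2, 4}
Fails for: {-5, -3, -1, 1, 3, 5}

Answer: {-4, -2, 0, 2, 4}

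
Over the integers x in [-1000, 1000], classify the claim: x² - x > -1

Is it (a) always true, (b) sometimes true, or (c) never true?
Over all integers in [-1000, 1000], LHS − RHS is smallest at x = 0, where it equals 1:
x = 0: LHS = 0² - 0 = 0; 0 > -1 — holds
At the ends of the range:
x = -1000: LHS = (-1000)² - (-1000) = 1001000; 1001000 > -1 — holds
x = 1000: LHS = 1000² - 1000 = 999000; 999000 > -1 — holds
Hence LHS − RHS is never zero or negative, i.e. LHS > RHS throughout, so the relation holds for every integer in [-1000, 1000].

No counterexample exists.

Answer: Always true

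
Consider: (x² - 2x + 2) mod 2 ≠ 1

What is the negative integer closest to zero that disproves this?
Testing negative integers from -1 downward:
x = -1: LHS = ((-1)² - 2·(-1) + 2) mod 2 = 5 mod 2 = 1; 1 ≠ 1 — FAILS  ← closest negative counterexample to 0

Answer: x = -1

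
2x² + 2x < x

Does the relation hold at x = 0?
x = 0: LHS = 2·0² + 2·0 = 0; 0 < 0 — FAILS

The relation fails at x = 0, so x = 0 is a counterexample.

Answer: No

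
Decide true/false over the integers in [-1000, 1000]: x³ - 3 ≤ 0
The claim fails at x = 2:
x = 2: LHS = 2³ - 3 = 5; 5 ≤ 0 — FAILS

Because a single integer refutes it, the statement is false.

Answer: False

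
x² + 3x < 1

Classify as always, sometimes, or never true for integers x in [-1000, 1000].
Holds at x = 0: LHS = 0² + 3·0 = 0; 0 < 1 — holds
Fails at x = 1: LHS = 1² + 3·1 = 4; 4 < 1 — FAILS
It is satisfied by some integers in the range but not all.

Answer: Sometimes true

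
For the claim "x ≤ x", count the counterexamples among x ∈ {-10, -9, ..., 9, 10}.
Over all integers in [-10, 10], LHS − RHS is largest at x = 0, where it equals 0:
x = 0: 0 ≤ 0 — holds
At the ends of the range:
x = -10: -10 ≤ -10 — holds
x = 10: 10 ≤ 10 — holds
Hence LHS − RHS is never positive, i.e. LHS ≤ RHS throughout, so the relation holds for every integer in [-10, 10].

No counterexample appears in that range.

Answer: 0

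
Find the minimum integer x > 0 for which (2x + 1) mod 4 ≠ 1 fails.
Testing positive integers:
x = 1: LHS = (2·1 + 1) mod 4 = 3 mod 4 = 3; 3 ≠ 1 — holds
x = 2: LHS = (2·2 + 1) mod 4 = 5 mod 4 = 1; 1 ≠ 1 — FAILS  ← smallest positive counterexample

Answer: x = 2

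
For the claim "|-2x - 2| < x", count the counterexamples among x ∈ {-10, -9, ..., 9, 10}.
Counterexamples in [-10, 10]: {-10, -9, -8, -7, -6, -5, -4, -3, -2, -1, 0, 1, 2, 3, 4, 5, 6, 7, 8, 9, 10}.

Counting them gives 21 values.

Answer: 21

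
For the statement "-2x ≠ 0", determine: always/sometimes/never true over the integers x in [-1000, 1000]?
Holds at x = 1: LHS = -2·1 = -2; -2 ≠ 0 — holds
Fails at x = 0: LHS = -2·0 = 0; 0 ≠ 0 — FAILS
It is satisfied by some integers in the range but not all.

Answer: Sometimes true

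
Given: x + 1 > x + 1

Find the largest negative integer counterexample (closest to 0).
Testing negative integers from -1 downward:
x = -1: LHS = (-1) + 1 = 0, RHS = (-1) + 1 = 0; 0 > 0 — FAILS  ← closest negative counterexample to 0

Answer: x = -1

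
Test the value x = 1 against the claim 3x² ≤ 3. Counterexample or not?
Substitute x = 1 into the relation:
x = 1: LHS = 3·1² = 3; 3 ≤ 3 — holds

The claim holds here, so x = 1 is not a counterexample. (A counterexample exists elsewhere, e.g. x = 2.)

Answer: No, x = 1 is not a counterexample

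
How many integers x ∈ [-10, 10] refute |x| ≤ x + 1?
Counterexamples in [-10, 10]: {-10, -9, -8, -7, -6, -5, -4, -3, -2, -1}.

Counting them gives 10 values.

Answer: 10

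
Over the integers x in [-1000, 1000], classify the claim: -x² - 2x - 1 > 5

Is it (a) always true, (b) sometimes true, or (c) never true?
Over all integers in [-1000, 1000], LHS − RHS is largest at x = -1, where it equals -5:
x = -1: LHS = -(-1)² - 2·(-1) - 1 = 0; 0 > 5 — FAILS
At the ends of the range:
x = -1000: LHS = -(-1000)² - 2·(-1000) - 1 = -998001; -998001 > 5 — FAILS
x = 1000: LHS = -1000² - 2·1000 - 1 = -1002001; -1002001 > 5 — FAILS
Hence LHS − RHS is never positive, i.e. LHS ≤ RHS throughout, so the claimed relation (>) fails for every integer in [-1000, 1000].

No integer in the range satisfies it.

Answer: Never true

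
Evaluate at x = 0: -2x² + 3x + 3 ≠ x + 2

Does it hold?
x = 0: LHS = -2·0² + 3·0 + 3 = 3, RHS = 0 + 2 = 2; 3 ≠ 2 — holds

The relation is satisfied at x = 0.

Answer: Yes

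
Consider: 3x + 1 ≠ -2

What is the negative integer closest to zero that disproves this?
Testing negative integers from -1 downward:
x = -1: LHS = 3·(-1) + 1 = -2; -2 ≠ -2 — FAILS  ← closest negative counterexample to 0

Answer: x = -1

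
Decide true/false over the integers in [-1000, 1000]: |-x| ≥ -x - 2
Over all integers in [-1000, 1000], LHS − RHS is smallest at x = 0, where it equals 2:
x = 0: LHS = |-0| = |0| = 0, RHS = -0 - 2 = -2; 0 ≥ -2 — holds
At the ends of the range:
x = -1000: LHS = |-(-1000)| = |1000| = 1000, RHS = -(-1000) - 2 = 998; 1000 ≥ 998 — holds
x = 1000: LHS = |-1000| = 1000, RHS = -1000 - 2 = -1002; 1000 ≥ -1002 — holds
Hence LHS − RHS is never negative, i.e. LHS ≥ RHS throughout, so the relation holds for every integer in [-1000, 1000].

No counterexample exists.

Answer: True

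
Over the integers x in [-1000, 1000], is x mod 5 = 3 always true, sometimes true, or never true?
Holds at x = -2: LHS = (-2) mod 5 = 3; 3 = 3 — holds
Fails at x = 0: LHS = 0 mod 5 = 0; 0 = 3 — FAILS
It is satisfied by some integers in the range but not all.

Answer: Sometimes true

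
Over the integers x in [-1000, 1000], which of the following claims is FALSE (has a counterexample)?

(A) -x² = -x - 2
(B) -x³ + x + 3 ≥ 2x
(A) x = 0: LHS = -0² = 0, RHS = -0 - 2 = -2; 0 = -2 — FAILS
(B) x = 2: LHS = -2³ + 2 + 3 = -3, RHS = 2·2 = 4; -3 ≥ 4 — FAILS

Answer: Both A and B are false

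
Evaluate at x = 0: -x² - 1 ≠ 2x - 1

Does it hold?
x = 0: LHS = -0² - 1 = -1, RHS = 2·0 - 1 = -1; -1 ≠ -1 — FAILS

The relation fails at x = 0, so x = 0 is a counterexample.

Answer: No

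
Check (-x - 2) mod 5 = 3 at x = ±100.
x = 100: LHS = (-100 - 2) mod 5 = (-102) mod 5 = 3; 3 = 3 — holds
x = -100: LHS = (-(-100) - 2) mod 5 = 98 mod 5 = 3; 3 = 3 — holds

Answer: Yes, holds for both x = 100 and x = -100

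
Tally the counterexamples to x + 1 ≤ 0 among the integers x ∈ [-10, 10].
Counterexamples in [-10, 10]: {0, 1, 2, 3, 4, 5, 6, 7, 8, 9, 10}.

Counting them gives 11 values.

Answer: 11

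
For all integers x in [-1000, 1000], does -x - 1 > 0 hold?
The claim fails at x = 0:
x = 0: LHS = -0 - 1 = -1; -1 > 0 — FAILS

Because a single integer refutes it, the statement is false.

Answer: False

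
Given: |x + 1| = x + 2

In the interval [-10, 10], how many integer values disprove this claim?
Counterexamples in [-10, 10]: {-10, -9, -8, -7, -6, -5, -4, -3, -2, -1, 0, 1, 2, 3, 4, 5, 6, 7, 8, 9, 10}.

Counting them gives 21 values.

Answer: 21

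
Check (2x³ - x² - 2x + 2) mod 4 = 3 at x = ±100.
x = 100: LHS = (2·100³ - 100² - 2·100 + 2) mod 4 = 1989802 mod 4 = 2; 2 = 3 — FAILS
x = -100: LHS = (2·(-100)³ - (-100)² - 2·(-100) + 2) mod 4 = (-2009798) mod 4 = 2; 2 = 3 — FAILS

Answer: No, fails for both x = 100 and x = -100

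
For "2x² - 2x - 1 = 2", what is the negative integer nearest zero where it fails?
Testing negative integers from -1 downward:
x = -1: LHS = 2·(-1)² - 2·(-1) - 1 = 3; 3 = 2 — FAILS  ← closest negative counterexample to 0

Answer: x = -1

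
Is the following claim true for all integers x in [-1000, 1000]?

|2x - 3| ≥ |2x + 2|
The claim fails at x = 1:
x = 1: LHS = |2·1 - 3| = |-1| = 1, RHS = |2·1 + 2| = |4| = 4; 1 ≥ 4 — FAILS

Because a single integer refutes it, the statement is false.

Answer: False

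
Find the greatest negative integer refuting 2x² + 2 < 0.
Testing negative integers from -1 downward:
x = -1: LHS = 2·(-1)² + 2 = 4; 4 < 0 — FAILS  ← closest negative counterexample to 0

Answer: x = -1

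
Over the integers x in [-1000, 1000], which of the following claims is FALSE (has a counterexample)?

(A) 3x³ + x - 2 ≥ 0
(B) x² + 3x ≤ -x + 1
(A) x = 0: LHS = 3·0³ + 0 - 2 = -2; -2 ≥ 0 — FAILS
(B) x = 1: LHS = 1² + 3·1 = 4, RHS = -1 + 1 = 0; 4 ≤ 0 — FAILS

Answer: Both A and B are false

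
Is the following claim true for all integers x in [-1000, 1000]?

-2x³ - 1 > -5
The claim fails at x = 2:
x = 2: LHS = -2·2³ - 1 = -17; -17 > -5 — FAILS

Because a single integer refutes it, the statement is false.

Answer: False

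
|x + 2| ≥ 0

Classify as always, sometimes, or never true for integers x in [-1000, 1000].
An absolute value is never negative, so the left side is ≥ 0 for every x, while the right side is 0. Tightest case in [-1000, 1000] is x = -2:
x = -2: LHS = |(-2) + 2| = |0| = 0; 0 ≥ 0 — holds
Hence LHS − RHS is never negative, i.e. LHS ≥ RHS throughout, so the relation holds for every integer in [-1000, 1000].

No counterexample exists.

Answer: Always true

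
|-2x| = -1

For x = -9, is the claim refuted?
Substitute x = -9 into the relation:
x = -9: LHS = |-2·(-9)| = |18| = 18; 18 = -1 — FAILS

Since the claim fails at x = -9, this value is a counterexample.

Answer: Yes, x = -9 is a counterexample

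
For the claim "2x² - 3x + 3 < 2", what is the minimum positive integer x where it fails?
Testing positive integers:
x = 1: LHS = 2·1² - 3·1 + 3 = 2; 2 < 2 — FAILS  ← smallest positive counterexample

Answer: x = 1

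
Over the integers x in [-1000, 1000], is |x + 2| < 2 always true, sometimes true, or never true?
Holds at x = -1: LHS = |(-1) + 2| = |1| = 1; 1 < 2 — holds
Fails at x = 0: LHS = |0 + 2| = |2| = 2; 2 < 2 — FAILS
It is satisfied by some integers in the range but not all.

Answer: Sometimes true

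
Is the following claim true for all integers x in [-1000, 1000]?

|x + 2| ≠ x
Over all integers in [-1000, 1000], LHS − RHS is always positive; it is smallest at x = 0, where it equals 2:
x = 0: LHS = |0 + 2| = |2| = 2; 2 ≠ 0 — holds
At the ends of the range:
x = -1000: LHS = |(-1000) + 2| = |-998| = 998; 998 ≠ -1000 — holds
x = 1000: LHS = |1000 + 2| = |1002| = 1002; 1002 ≠ 1000 — holds
Hence LHS − RHS is never 0, i.e. the two sides are never equal, so the relation holds for every integer in [-1000, 1000].

No counterexample exists.

Answer: True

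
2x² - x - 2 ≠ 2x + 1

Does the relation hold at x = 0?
x = 0: LHS = 2·0² - 0 - 2 = -2, RHS = 2·0 + 1 = 1; -2 ≠ 1 — holds

The relation is satisfied at x = 0.

Answer: Yes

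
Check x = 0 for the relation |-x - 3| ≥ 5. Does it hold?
x = 0: LHS = |-0 - 3| = |-3| = 3; 3 ≥ 5 — FAILS

The relation fails at x = 0, so x = 0 is a counterexample.

Answer: No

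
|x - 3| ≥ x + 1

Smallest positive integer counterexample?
Testing positive integers:
x = 1: LHS = |1 - 3| = |-2| = 2, RHS = 1 + 1 = 2; 2 ≥ 2 — holds
x = 2: LHS = |2 - 3| = |-1| = 1, RHS = 2 + 1 = 3; 1 ≥ 3 — FAILS  ← smallest positive counterexample

Answer: x = 2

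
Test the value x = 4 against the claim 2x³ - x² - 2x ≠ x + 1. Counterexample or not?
Substitute x = 4 into the relation:
x = 4: LHS = 2·4³ - 4² - 2·4 = 104, RHS = 4 + 1 = 5; 104 ≠ 5 — holds

The relation holds at x = 4, so it is not a counterexample.

Answer: No, x = 4 is not a counterexample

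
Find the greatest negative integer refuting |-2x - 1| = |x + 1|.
Testing negative integers from -1 downward:
x = -1: LHS = |-2·(-1) - 1| = |1| = 1, RHS = |(-1) + 1| = |0| = 0; 1 = 0 — FAILS  ← closest negative counterexample to 0

Answer: x = -1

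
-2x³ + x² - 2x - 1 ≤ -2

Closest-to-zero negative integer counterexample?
Testing negative integers from -1 downward:
x = -1: LHS = -2·(-1)³ + (-1)² - 2·(-1) - 1 = 4; 4 ≤ -2 — FAILS  ← closest negative counterexample to 0

Answer: x = -1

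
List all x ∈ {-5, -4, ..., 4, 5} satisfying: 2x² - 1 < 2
Holds for: {-1, 0, 1}
Fails for: {-5, -4, -3, -2, 2, 3, 4, 5}

Answer: {-1, 0, 1}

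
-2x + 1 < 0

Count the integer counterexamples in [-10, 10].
Counterexamples in [-10, 10]: {-10, -9, -8, -7, -6, -5, -4, -3, -2, -1, 0}.

Counting them gives 11 values.

Answer: 11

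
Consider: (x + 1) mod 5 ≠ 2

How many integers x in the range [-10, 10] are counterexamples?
Counterexamples in [-10, 10]: {-9, -4, 1, 6}.

Counting them gives 4 values.

Answer: 4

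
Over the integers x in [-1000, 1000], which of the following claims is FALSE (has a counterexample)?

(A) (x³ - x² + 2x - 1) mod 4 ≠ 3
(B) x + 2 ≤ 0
(A) x = 0: LHS = (0³ - 0² + 2·0 - 1) mod 4 = (-1) mod 4 = 3; 3 ≠ 3 — FAILS
(B) x = 0: LHS = 0 + 2 = 2; 2 ≤ 0 — FAILS

Answer: Both A and B are false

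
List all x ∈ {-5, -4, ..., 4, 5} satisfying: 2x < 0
Holds for: {-5, -4, -3, -2, -1}
Fails for: {0, 1, 2, 3, 4, 5}

Answer: {-5, -4, -3, -2, -1}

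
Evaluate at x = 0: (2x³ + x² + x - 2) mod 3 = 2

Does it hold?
x = 0: LHS = (2·0³ + 0² + 0 - 2) mod 3 = (-2) mod 3 = 1; 1 = 2 — FAILS

The relation fails at x = 0, so x = 0 is a counterexample.

Answer: No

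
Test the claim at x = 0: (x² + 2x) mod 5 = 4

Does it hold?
x = 0: LHS = (0² + 2·0) mod 5 = 0 mod 5 = 0; 0 = 4 — FAILS

The relation fails at x = 0, so x = 0 is a counterexample.

Answer: No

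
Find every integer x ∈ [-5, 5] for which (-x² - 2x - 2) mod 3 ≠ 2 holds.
Holds for: {-5, -3, -2, 0, 1, 3, 4}
Fails for: {-4, -1, 2, 5}

Answer: {-5, -3, -2, 0, 1, 3, 4}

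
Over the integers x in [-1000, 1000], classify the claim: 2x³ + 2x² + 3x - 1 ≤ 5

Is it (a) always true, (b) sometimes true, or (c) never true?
Holds at x = 0: LHS = 2·0³ + 2·0² + 3·0 - 1 = -1; -1 ≤ 5 — holds
Fails at x = 1: LHS = 2·1³ + 2·1² + 3·1 - 1 = 6; 6 ≤ 5 — FAILS
It is satisfied by some integers in the range but not all.

Answer: Sometimes true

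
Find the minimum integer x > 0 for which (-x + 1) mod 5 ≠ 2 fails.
Testing positive integers:
x = 1: LHS = (-1 + 1) mod 5 = 0 mod 5 = 0; 0 ≠ 2 — holds
x = 2: LHS = (-2 + 1) mod 5 = (-1) mod 5 = 4; 4 ≠ 2 — holds
x = 3: LHS = (-3 + 1) mod 5 = (-2) mod 5 = 3; 3 ≠ 2 — holds
x = 4: LHS = (-4 + 1) mod 5 = (-3) mod 5 = 2; 2 ≠ 2 — FAILS  ← smallest positive counterexample

Answer: x = 4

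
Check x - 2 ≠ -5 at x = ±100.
x = 100: LHS = 100 - 2 = 98; 98 ≠ -5 — holds
x = -100: LHS = (-100) - 2 = -102; -102 ≠ -5 — holds

Answer: Yes, holds for both x = 100 and x = -100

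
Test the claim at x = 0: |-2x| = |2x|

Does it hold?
x = 0: LHS = |-2·0| = |0| = 0, RHS = |2·0| = |0| = 0; 0 = 0 — holds

The relation is satisfied at x = 0.

Answer: Yes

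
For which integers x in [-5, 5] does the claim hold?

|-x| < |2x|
Holds for: {-5, -4, -3, -2, -1, 1, 2, 3, 4, 5}
Fails for: {0}

Answer: {-5, -4, -3, -2, -1, 1, 2, 3, 4, 5}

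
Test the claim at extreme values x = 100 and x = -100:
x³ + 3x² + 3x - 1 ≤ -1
x = 100: LHS = 100³ + 3·100² + 3·100 - 1 = 1030299; 1030299 ≤ -1 — FAILS
x = -100: LHS = (-100)³ + 3·(-100)² + 3·(-100) - 1 = -970301; -970301 ≤ -1 — holds

Answer: Partially: fails for x = 100, holds for x = -100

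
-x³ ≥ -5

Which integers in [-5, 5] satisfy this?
Holds for: {-5, -4, -3, -2, -1, 0, 1}
Fails for: {2, 3, 4, 5}

Answer: {-5, -4, -3, -2, -1, 0, 1}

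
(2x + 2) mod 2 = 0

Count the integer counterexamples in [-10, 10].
For a polynomial with integer coefficients, its value mod 2 depends only on x mod 2, so it suffices to check one representative of each residue class, x = 0, 1:
x = 0: LHS = (2·0 + 2) mod 2 = 2 mod 2 = 0; 0 = 0 — holds
x = 1: LHS = (2·1 + 2) mod 2 = 4 mod 2 = 0; 0 = 0 — holds
The relation holds in every residue class, so the relation holds for every integer in [-10, 10].

No counterexample appears in that range.

Answer: 0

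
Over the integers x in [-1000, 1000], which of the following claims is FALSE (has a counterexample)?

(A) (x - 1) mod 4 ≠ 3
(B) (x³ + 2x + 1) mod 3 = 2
(A) x = 0: LHS = (0 - 1) mod 4 = (-1) mod 4 = 3; 3 ≠ 3 — FAILS
(B) x = 0: LHS = (0³ + 2·0 + 1) mod 3 = 1 mod 3 = 1; 1 = 2 — FAILS

Answer: Both A and B are false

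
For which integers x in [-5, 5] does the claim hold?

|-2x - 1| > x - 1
Over all integers in [-5, 5], LHS − RHS is smallest at x = 0, where it equals 2:
x = 0: LHS = |-2·0 - 1| = |-1| = 1, RHS = 0 - 1 = -1; 1 > -1 — holds
At the ends of the range:
x = -5: LHS = |-2·(-5) - 1| = |9| = 9, RHS = (-5) - 1 = -6; 9 > -6 — holds
x = 5: LHS = |-2·5 - 1| = |-11| = 11, RHS = 5 - 1 = 4; 11 > 4 — holds
Hence LHS − RHS is never zero or negative, i.e. LHS > RHS throughout, so the relation holds for every integer in [-5, 5].

Answer: All integers in [-5, 5]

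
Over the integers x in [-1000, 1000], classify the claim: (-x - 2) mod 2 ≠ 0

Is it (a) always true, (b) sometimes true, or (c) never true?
Holds at x = 1: LHS = (-1 - 2) mod 2 = (-3) mod 2 = 1; 1 ≠ 0 — holds
Fails at x = 0: LHS = (-0 - 2) mod 2 = (-2) mod 2 = 0; 0 ≠ 0 — FAILS
It is satisfied by some integers in the range but not all.

Answer: Sometimes true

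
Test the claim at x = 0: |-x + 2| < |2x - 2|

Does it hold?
x = 0: LHS = |-0 + 2| = |2| = 2, RHS = |2·0 - 2| = |-2| = 2; 2 < 2 — FAILS

The relation fails at x = 0, so x = 0 is a counterexample.

Answer: No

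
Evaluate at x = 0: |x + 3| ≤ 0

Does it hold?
x = 0: LHS = |0 + 3| = |3| = 3; 3 ≤ 0 — FAILS

The relation fails at x = 0, so x = 0 is a counterexample.

Answer: No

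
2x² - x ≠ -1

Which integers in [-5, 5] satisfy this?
Over all integers in [-5, 5], LHS − RHS is always positive; it is smallest at x = 0, where it equals 1:
x = 0: LHS = 2·0² - 0 = 0; 0 ≠ -1 — holds
At the ends of the range:
x = -5: LHS = 2·(-5)² - (-5) = 55; 55 ≠ -1 — holds
x = 5: LHS = 2·5² - 5 = 45; 45 ≠ -1 — holds
Hence LHS − RHS is never 0, i.e. the two sides are never equal, so the relation holds for every integer in [-5, 5].

Answer: All integers in [-5, 5]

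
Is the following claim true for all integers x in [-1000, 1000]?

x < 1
The claim fails at x = 1:
x = 1: 1 < 1 — FAILS

Because a single integer refutes it, the statement is false.

Answer: False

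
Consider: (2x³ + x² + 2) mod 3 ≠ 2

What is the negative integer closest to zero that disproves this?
Testing negative integers from -1 downward:
x = -1: LHS = (2·(-1)³ + (-1)² + 2) mod 3 = 1 mod 3 = 1; 1 ≠ 2 — holds
x = -2: LHS = (2·(-2)³ + (-2)² + 2) mod 3 = (-10) mod 3 = 2; 2 ≠ 2 — FAILS  ← closest negative counterexample to 0

Answer: x = -2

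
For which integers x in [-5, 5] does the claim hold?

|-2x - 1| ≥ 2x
Over all integers in [-5, 5], LHS − RHS is smallest at x = 0, where it equals 1:
x = 0: LHS = |-2·0 - 1| = |-1| = 1, RHS = 2·0 = 0; 1 ≥ 0 — holds
At the ends of the range:
x = -5: LHS = |-2·(-5) - 1| = |9| = 9, RHS = 2·(-5) = -10; 9 ≥ -10 — holds
x = 5: LHS = |-2·5 - 1| = |-11| = 11, RHS = 2·5 = 10; 11 ≥ 10 — holds
Hence LHS − RHS is never negative, i.e. LHS ≥ RHS throughout, so the relation holds for every integer in [-5, 5].

Answer: All integers in [-5, 5]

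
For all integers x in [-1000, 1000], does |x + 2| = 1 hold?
The claim fails at x = 0:
x = 0: LHS = |0 + 2| = |2| = 2; 2 = 1 — FAILS

Because a single integer refutes it, the statement is false.

Answer: False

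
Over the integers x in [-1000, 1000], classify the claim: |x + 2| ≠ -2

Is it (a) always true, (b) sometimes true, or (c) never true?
An absolute value is never negative, so the left side is ≥ 0 for every x, while the right side is -2. Tightest case in [-1000, 1000] is x = -2:
x = -2: LHS = |(-2) + 2| = |0| = 0; 0 ≠ -2 — holds
Hence LHS − RHS is never 0, i.e. the two sides are never equal, so the relation holds for every integer in [-1000, 1000].

No counterexample exists.

Answer: Always true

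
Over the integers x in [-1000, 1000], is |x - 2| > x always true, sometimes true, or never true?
Holds at x = 0: LHS = |0 - 2| = |-2| = 2; 2 > 0 — holds
Fails at x = 1: LHS = |1 - 2| = |-1| = 1; 1 > 1 — FAILS
It is satisfied by some integers in the range but not all.

Answer: Sometimes true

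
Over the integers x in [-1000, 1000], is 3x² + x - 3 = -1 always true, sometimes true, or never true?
Holds at x = -1: LHS = 3·(-1)² + (-1) - 3 = -1; -1 = -1 — holds
Fails at x = 0: LHS = 3·0² + 0 - 3 = -3; -3 = -1 — FAILS
It is satisfied by some integers in the range but not all.

Answer: Sometimes true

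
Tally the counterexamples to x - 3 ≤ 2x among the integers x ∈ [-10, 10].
Counterexamples in [-10, 10]: {-10, -9, -8, -7, -6, -5, -4}.

Counting them gives 7 values.

Answer: 7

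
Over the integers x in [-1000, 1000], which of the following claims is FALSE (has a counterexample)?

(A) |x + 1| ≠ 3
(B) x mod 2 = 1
(A) x = 2: LHS = |2 + 1| = |3| = 3; 3 ≠ 3 — FAILS
(B) x = 0: LHS = 0 mod 2 = 0; 0 = 1 — FAILS

Answer: Both A and B are false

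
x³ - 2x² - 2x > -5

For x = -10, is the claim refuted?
Substitute x = -10 into the relation:
x = -10: LHS = (-10)³ - 2·(-10)² - 2·(-10) = -1180; -1180 > -5 — FAILS

Since the claim fails at x = -10, this value is a counterexample.

Answer: Yes, x = -10 is a counterexample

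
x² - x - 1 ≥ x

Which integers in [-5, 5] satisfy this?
Holds for: {-5, -4, -3, -2, -1, 3, 4, 5}
Fails for: {0, 1, 2}

Answer: {-5, -4, -3, -2, -1, 3, 4, 5}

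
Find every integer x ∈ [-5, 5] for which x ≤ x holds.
Over all integers in [-5, 5], LHS − RHS is largest at x = 0, where it equals 0:
x = 0: 0 ≤ 0 — holds
At the ends of the range:
x = -5: -5 ≤ -5 — holds
x = 5: 5 ≤ 5 — holds
Hence LHS − RHS is never positive, i.e. LHS ≤ RHS throughout, so the relation holds for every integer in [-5, 5].

Answer: All integers in [-5, 5]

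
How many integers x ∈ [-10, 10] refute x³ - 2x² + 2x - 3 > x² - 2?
Counterexamples in [-10, 10]: {-10, -9, -8, -7, -6, -5, -4, -3, -2, -1, 0, 1, 2}.

Counting them gives 13 values.

Answer: 13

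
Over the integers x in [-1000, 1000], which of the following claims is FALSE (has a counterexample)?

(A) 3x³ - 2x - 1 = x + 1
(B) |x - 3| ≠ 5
(A) x = 0: LHS = 3·0³ - 2·0 - 1 = -1, RHS = 0 + 1 = 1; -1 = 1 — FAILS
(B) x = -2: LHS = |(-2) - 3| = |-5| = 5; 5 ≠ 5 — FAILS

Answer: Both A and B are false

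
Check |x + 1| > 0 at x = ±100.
x = 100: LHS = |100 + 1| = |101| = 101; 101 > 0 — holds
x = -100: LHS = |(-100) + 1| = |-99| = 99; 99 > 0 — holds

Answer: Yes, holds for both x = 100 and x = -100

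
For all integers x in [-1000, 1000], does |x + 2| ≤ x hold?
The claim fails at x = 0:
x = 0: LHS = |0 + 2| = |2| = 2; 2 ≤ 0 — FAILS

Because a single integer refutes it, the statement is false.

Answer: False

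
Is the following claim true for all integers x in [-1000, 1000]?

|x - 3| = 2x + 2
The claim fails at x = 0:
x = 0: LHS = |0 - 3| = |-3| = 3, RHS = 2·0 + 2 = 2; 3 = 2 — FAILS

Because a single integer refutes it, the statement is false.

Answer: False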